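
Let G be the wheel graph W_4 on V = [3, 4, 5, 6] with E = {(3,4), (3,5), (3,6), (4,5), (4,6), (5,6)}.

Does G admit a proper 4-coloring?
Yes, G is 4-colorable

A valid 4-coloring: color 1: [6]; color 2: [5]; color 3: [4]; color 4: [3].
(χ(G) = 4 ≤ 4.)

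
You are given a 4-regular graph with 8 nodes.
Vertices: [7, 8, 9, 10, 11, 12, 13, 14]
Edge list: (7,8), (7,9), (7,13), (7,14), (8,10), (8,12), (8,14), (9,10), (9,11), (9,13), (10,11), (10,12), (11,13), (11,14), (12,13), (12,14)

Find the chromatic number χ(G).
Clique number ω(G) = 3 (lower bound: χ ≥ ω).
The clique on [8, 10, 12] has size 3, forcing χ ≥ 3, and the coloring below uses 3 colors, so χ(G) = 3.
A valid 3-coloring: color 1: [8, 9]; color 2: [7, 11, 12]; color 3: [10, 13, 14].

χ(G) = 3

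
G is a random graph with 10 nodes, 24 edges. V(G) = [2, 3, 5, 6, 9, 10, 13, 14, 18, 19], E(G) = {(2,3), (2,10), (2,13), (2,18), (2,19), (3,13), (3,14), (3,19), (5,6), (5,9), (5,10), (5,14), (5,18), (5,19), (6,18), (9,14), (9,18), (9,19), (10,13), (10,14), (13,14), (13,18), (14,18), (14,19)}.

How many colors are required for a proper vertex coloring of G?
χ(G) = 4

Clique number ω(G) = 4 (lower bound: χ ≥ ω).
The clique on [5, 9, 14, 18] has size 4, forcing χ ≥ 4, and the coloring below uses 4 colors, so χ(G) = 4.
A valid 4-coloring: color 1: [2, 6, 14]; color 2: [10, 18, 19]; color 3: [5, 13]; color 4: [3, 9].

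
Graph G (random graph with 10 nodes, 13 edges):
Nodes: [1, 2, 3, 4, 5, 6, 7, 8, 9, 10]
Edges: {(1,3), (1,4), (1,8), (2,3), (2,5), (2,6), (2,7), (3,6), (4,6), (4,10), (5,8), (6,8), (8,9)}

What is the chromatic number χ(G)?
χ(G) = 3

Clique number ω(G) = 3 (lower bound: χ ≥ ω).
The clique on [2, 3, 6] has size 3, forcing χ ≥ 3, and the coloring below uses 3 colors, so χ(G) = 3.
A valid 3-coloring: color 1: [2, 4, 8]; color 2: [1, 5, 6, 7, 9, 10]; color 3: [3].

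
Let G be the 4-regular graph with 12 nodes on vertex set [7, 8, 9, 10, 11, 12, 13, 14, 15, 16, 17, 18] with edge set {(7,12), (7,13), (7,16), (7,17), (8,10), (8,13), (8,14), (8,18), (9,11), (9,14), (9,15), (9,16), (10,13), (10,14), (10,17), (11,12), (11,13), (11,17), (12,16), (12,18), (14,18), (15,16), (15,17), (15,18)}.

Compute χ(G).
Clique number ω(G) = 3 (lower bound: χ ≥ ω).
Suppose a proper 3-coloring c exists. The clique [7, 12, 16] takes 3 distinct colors; by symmetry let c(7) = 1, c(12) = 2, c(16) = 3.
- Vertex 9: neighbors [16] already have colors [3]; try each remaining color.
- Case c(9) = 1:
  - Vertex 11: neighbors [9, 12] already have colors [1, 2] ⇒ c(11) = 3.
  - Vertex 13: neighbors [7, 11] already have colors [1, 3] ⇒ c(13) = 2.
  - Vertex 15: neighbors [9, 16] already have colors [1, 3] ⇒ c(15) = 2.
  - Vertex 17: neighbors [7, 15, 11] already have colors [1, 2, 3] — all 3 colors blocked. Contradiction.
- Case c(9) = 2:
  - Vertex 15: neighbors [9, 16] already have colors [2, 3] ⇒ c(15) = 1.
  - Vertex 18: neighbors [15, 12] already have colors [1, 2] ⇒ c(18) = 3.
  - Vertex 14: neighbors [9, 18] already have colors [2, 3] ⇒ c(14) = 1.
  - Vertex 8: neighbors [14, 18] already have colors [1, 3] ⇒ c(8) = 2.
  - Vertex 10: neighbors [14, 8] already have colors [1, 2] ⇒ c(10) = 3.
  - Vertex 13: neighbors [7, 8, 10] already have colors [1, 2, 3] — all 3 colors blocked. Contradiction.
Every case ends in a contradiction, so G has no proper 3-coloring (χ ≥ 4).
The coloring below uses 4 colors, so χ(G) = 4.
A valid 4-coloring: color 1: [13, 14, 16, 17]; color 2: [7, 9, 10, 18]; color 3: [8, 11, 15]; color 4: [12].

χ(G) = 4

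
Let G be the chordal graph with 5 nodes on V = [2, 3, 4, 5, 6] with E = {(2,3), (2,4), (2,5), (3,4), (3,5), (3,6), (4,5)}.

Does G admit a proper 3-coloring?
No, G is not 3-colorable

The clique on vertices [2, 3, 4, 5] has size 4 > 3, so it alone needs 4 colors.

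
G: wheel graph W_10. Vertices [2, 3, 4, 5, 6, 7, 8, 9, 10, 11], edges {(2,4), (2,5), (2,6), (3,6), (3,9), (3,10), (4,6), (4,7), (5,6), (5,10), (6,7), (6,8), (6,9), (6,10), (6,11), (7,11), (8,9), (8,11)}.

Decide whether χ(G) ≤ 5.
Yes, G is 5-colorable

A valid 5-coloring: color 1: [6]; color 2: [2, 7, 8, 10]; color 3: [4, 5, 9, 11]; color 4: [3].
(χ(G) = 4 ≤ 5.)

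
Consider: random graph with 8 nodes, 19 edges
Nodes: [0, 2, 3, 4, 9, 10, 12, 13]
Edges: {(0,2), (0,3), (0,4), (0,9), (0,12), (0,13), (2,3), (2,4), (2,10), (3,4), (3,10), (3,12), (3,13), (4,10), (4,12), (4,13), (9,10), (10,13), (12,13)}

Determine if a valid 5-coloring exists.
A valid 5-coloring: color 1: [4, 9]; color 2: [3]; color 3: [0, 10]; color 4: [2, 13]; color 5: [12].
(χ(G) = 5 ≤ 5.)

Yes, G is 5-colorable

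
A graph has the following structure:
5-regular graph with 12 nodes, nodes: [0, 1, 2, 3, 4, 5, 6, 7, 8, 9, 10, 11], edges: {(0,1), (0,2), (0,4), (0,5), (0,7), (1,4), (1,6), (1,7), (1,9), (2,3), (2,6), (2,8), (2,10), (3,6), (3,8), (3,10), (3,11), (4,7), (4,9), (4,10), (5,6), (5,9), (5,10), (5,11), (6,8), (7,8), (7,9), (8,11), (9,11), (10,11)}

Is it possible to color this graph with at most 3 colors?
The clique on vertices [0, 1, 4, 7] has size 4 > 3, so it alone needs 4 colors.

No, G is not 3-colorable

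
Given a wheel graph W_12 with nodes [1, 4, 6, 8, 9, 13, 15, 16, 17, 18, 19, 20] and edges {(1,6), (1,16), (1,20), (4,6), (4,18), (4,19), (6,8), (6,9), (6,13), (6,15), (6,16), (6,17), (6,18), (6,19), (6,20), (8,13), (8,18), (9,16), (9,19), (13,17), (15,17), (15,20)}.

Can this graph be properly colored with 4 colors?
A valid 4-coloring: color 1: [6]; color 2: [13, 15, 16, 18, 19]; color 3: [4, 8, 9, 17, 20]; color 4: [1].
(χ(G) = 4 ≤ 4.)

Yes, G is 4-colorable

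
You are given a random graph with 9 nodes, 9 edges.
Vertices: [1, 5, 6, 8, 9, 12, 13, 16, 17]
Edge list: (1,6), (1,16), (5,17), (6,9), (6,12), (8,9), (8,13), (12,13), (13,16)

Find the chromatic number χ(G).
χ(G) = 3

Clique number ω(G) = 2 (lower bound: χ ≥ ω).
Odd cycle [12, 13, 16, 1, 6] needs 3 colors (χ ≥ 3).
The coloring below uses 3 colors, so χ(G) = 3.
A valid 3-coloring: color 1: [6, 13, 17]; color 2: [1, 5, 8, 12]; color 3: [9, 16].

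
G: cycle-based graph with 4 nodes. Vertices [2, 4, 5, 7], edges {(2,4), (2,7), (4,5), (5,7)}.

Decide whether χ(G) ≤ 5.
Yes, G is 5-colorable

A valid 5-coloring: color 1: [2, 5]; color 2: [4, 7].
(χ(G) = 2 ≤ 5.)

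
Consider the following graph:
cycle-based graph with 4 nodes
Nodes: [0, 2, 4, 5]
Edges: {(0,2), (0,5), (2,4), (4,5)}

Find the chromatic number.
χ(G) = 2

Clique number ω(G) = 2 (lower bound: χ ≥ ω).
The graph is bipartite (no odd cycle), so 2 colors suffice: χ(G) = 2.
A valid 2-coloring: color 1: [0, 4]; color 2: [2, 5].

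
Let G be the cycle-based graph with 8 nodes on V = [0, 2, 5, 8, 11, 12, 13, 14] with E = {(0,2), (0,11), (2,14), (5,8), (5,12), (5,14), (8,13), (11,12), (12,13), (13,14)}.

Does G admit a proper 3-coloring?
Yes, G is 3-colorable

A valid 3-coloring: color 1: [0, 8, 12, 14]; color 2: [2, 5, 11, 13].
(χ(G) = 2 ≤ 3.)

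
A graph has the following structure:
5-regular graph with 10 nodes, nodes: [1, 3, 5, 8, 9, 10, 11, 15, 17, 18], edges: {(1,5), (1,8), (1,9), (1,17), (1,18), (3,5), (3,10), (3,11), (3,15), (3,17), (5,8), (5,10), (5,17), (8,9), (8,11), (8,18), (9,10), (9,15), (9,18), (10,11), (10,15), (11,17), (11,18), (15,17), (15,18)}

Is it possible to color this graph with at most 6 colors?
A valid 6-coloring: color 1: [8, 10, 17]; color 2: [5, 18]; color 3: [1, 11, 15]; color 4: [3, 9].
(χ(G) = 4 ≤ 6.)

Yes, G is 6-colorable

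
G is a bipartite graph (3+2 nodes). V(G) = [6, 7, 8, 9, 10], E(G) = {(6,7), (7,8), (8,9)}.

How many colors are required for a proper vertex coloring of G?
χ(G) = 2

Clique number ω(G) = 2 (lower bound: χ ≥ ω).
The graph is bipartite (no odd cycle), so 2 colors suffice: χ(G) = 2.
A valid 2-coloring: color 1: [7, 9, 10]; color 2: [6, 8].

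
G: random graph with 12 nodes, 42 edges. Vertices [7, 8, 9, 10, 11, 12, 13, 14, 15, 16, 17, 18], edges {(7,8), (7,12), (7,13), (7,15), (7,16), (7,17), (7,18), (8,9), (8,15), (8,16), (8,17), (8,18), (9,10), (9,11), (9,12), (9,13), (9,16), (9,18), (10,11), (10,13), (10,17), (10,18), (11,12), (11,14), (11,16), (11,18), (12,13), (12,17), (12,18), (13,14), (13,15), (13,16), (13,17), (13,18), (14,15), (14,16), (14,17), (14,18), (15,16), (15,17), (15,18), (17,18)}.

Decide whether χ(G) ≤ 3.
No, G is not 3-colorable

The clique on vertices [7, 8, 15, 17, 18] has size 5 > 3, so it alone needs 5 colors.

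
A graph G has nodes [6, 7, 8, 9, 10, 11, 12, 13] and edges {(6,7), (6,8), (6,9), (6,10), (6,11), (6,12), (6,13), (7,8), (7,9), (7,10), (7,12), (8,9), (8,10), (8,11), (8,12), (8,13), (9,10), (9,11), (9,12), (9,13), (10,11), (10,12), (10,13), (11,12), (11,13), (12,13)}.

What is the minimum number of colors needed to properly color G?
χ(G) = 7

Clique number ω(G) = 7 (lower bound: χ ≥ ω).
The clique on [6, 8, 9, 10, 11, 12, 13] has size 7, forcing χ ≥ 7, and the coloring below uses 7 colors, so χ(G) = 7.
A valid 7-coloring: color 1: [8]; color 2: [10]; color 3: [6]; color 4: [9]; color 5: [12]; color 6: [7, 13]; color 7: [11].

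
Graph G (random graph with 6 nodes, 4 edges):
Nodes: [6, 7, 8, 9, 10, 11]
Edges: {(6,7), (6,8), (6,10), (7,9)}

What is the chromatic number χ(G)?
Clique number ω(G) = 2 (lower bound: χ ≥ ω).
The graph is bipartite (no odd cycle), so 2 colors suffice: χ(G) = 2.
A valid 2-coloring: color 1: [6, 9, 11]; color 2: [7, 8, 10].

χ(G) = 2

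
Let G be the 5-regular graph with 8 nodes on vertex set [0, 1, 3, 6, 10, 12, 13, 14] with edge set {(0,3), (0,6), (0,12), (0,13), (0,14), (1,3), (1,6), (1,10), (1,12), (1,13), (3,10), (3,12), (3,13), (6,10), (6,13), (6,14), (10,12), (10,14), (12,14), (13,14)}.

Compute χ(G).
Clique number ω(G) = 4 (lower bound: χ ≥ ω).
The clique on [0, 6, 13, 14] has size 4, forcing χ ≥ 4, and the coloring below uses 4 colors, so χ(G) = 4.
A valid 4-coloring: color 1: [6, 12]; color 2: [3, 14]; color 3: [0, 1]; color 4: [10, 13].

χ(G) = 4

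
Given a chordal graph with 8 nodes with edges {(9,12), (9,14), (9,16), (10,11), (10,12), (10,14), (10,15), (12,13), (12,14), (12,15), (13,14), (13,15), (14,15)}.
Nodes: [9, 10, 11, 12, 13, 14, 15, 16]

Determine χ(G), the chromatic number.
χ(G) = 4

Clique number ω(G) = 4 (lower bound: χ ≥ ω).
The clique on [10, 12, 14, 15] has size 4, forcing χ ≥ 4, and the coloring below uses 4 colors, so χ(G) = 4.
A valid 4-coloring: color 1: [11, 12, 16]; color 2: [14]; color 3: [9, 15]; color 4: [10, 13].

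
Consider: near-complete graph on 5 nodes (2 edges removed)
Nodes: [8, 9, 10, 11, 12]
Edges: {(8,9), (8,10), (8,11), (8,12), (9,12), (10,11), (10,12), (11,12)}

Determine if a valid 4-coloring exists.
A valid 4-coloring: color 1: [12]; color 2: [8]; color 3: [9, 10]; color 4: [11].
(χ(G) = 4 ≤ 4.)

Yes, G is 4-colorable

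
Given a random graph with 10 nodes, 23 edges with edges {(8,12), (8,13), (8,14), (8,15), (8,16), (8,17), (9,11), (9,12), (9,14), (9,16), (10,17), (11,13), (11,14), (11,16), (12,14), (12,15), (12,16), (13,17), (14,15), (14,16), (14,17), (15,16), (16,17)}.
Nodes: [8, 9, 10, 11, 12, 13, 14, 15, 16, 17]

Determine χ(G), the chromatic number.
Clique number ω(G) = 5 (lower bound: χ ≥ ω).
The clique on [8, 12, 14, 15, 16] has size 5, forcing χ ≥ 5, and the coloring below uses 5 colors, so χ(G) = 5.
A valid 5-coloring: color 1: [10, 13, 16]; color 2: [14]; color 3: [8, 9]; color 4: [11, 12, 17]; color 5: [15].

χ(G) = 5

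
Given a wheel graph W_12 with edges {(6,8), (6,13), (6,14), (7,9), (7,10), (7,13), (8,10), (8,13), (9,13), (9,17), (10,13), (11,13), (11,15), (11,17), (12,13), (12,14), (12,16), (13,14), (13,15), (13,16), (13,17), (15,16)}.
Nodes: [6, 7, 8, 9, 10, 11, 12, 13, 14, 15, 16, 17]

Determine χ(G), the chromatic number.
χ(G) = 4

Clique number ω(G) = 3 (lower bound: χ ≥ ω).
Odd cycle [6, 8, 10, 7, 9, 17, 11, 15, 16, 12, 14] needs 3 colors (χ ≥ 3).
Vertex 13 is adjacent to every vertex of [6, 7, 8, 9, 10, 11, 12, 14, 15, 16, 17], which already need 3 colors among themselves, so 13 needs a new color (χ ≥ 4).
The coloring below uses 4 colors, so χ(G) = 4.
A valid 4-coloring: color 1: [13]; color 2: [6, 9, 10, 11, 12]; color 3: [7, 8, 14, 15, 17]; color 4: [16].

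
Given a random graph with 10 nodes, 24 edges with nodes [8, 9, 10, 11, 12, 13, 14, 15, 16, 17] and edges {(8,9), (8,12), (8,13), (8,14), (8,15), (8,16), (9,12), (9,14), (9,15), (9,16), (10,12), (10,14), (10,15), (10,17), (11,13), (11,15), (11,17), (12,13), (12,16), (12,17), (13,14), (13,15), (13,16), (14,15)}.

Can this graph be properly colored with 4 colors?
Yes, G is 4-colorable

A valid 4-coloring: color 1: [9, 13, 17]; color 2: [12, 15]; color 3: [8, 10, 11]; color 4: [14, 16].
(χ(G) = 4 ≤ 4.)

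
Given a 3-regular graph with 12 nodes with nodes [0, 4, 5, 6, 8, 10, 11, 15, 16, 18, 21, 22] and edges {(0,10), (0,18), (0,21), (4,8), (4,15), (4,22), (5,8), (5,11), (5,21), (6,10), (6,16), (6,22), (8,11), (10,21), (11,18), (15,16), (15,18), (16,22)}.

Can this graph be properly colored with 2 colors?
No, G is not 2-colorable

The clique on vertices [0, 10, 21] has size 3 > 2, so it alone needs 3 colors.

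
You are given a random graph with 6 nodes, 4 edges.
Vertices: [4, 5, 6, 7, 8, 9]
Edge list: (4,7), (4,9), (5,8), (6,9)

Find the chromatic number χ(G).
χ(G) = 2

Clique number ω(G) = 2 (lower bound: χ ≥ ω).
The graph is bipartite (no odd cycle), so 2 colors suffice: χ(G) = 2.
A valid 2-coloring: color 1: [4, 6, 8]; color 2: [5, 7, 9].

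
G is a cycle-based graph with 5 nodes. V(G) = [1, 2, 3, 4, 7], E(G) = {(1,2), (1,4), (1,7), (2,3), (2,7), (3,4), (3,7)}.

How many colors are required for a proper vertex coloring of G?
Clique number ω(G) = 3 (lower bound: χ ≥ ω).
The clique on [1, 2, 7] has size 3, forcing χ ≥ 3, and the coloring below uses 3 colors, so χ(G) = 3.
A valid 3-coloring: color 1: [1, 3]; color 2: [4, 7]; color 3: [2].

χ(G) = 3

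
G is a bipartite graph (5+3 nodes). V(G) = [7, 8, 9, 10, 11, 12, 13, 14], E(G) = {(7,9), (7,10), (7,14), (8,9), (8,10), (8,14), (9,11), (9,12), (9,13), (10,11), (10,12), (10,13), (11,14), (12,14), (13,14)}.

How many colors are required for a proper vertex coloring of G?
Clique number ω(G) = 2 (lower bound: χ ≥ ω).
The graph is bipartite (no odd cycle), so 2 colors suffice: χ(G) = 2.
A valid 2-coloring: color 1: [9, 10, 14]; color 2: [7, 8, 11, 12, 13].

χ(G) = 2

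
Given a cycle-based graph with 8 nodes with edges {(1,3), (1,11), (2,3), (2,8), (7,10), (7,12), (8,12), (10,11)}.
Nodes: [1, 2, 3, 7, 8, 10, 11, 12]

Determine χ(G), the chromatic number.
χ(G) = 2

Clique number ω(G) = 2 (lower bound: χ ≥ ω).
The graph is bipartite (no odd cycle), so 2 colors suffice: χ(G) = 2.
A valid 2-coloring: color 1: [3, 7, 8, 11]; color 2: [1, 2, 10, 12].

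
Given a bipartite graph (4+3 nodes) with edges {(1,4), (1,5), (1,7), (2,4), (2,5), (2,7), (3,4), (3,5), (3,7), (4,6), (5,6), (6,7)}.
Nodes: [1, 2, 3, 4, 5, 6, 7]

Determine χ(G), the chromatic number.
Clique number ω(G) = 2 (lower bound: χ ≥ ω).
The graph is bipartite (no odd cycle), so 2 colors suffice: χ(G) = 2.
A valid 2-coloring: color 1: [4, 5, 7]; color 2: [1, 2, 3, 6].

χ(G) = 2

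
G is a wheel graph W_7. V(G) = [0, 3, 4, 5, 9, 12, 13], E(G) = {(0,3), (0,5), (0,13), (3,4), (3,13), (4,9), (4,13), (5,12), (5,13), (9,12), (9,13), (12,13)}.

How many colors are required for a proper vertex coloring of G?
Clique number ω(G) = 3 (lower bound: χ ≥ ω).
The clique on [0, 3, 13] has size 3, forcing χ ≥ 3, and the coloring below uses 3 colors, so χ(G) = 3.
A valid 3-coloring: color 1: [13]; color 2: [3, 5, 9]; color 3: [0, 4, 12].

χ(G) = 3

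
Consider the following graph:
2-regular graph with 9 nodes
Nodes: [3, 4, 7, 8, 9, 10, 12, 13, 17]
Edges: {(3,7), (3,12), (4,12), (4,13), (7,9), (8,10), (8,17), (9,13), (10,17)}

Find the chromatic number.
χ(G) = 3

Clique number ω(G) = 3 (lower bound: χ ≥ ω).
The clique on [8, 10, 17] has size 3, forcing χ ≥ 3, and the coloring below uses 3 colors, so χ(G) = 3.
A valid 3-coloring: color 1: [7, 12, 13, 17]; color 2: [3, 4, 8, 9]; color 3: [10].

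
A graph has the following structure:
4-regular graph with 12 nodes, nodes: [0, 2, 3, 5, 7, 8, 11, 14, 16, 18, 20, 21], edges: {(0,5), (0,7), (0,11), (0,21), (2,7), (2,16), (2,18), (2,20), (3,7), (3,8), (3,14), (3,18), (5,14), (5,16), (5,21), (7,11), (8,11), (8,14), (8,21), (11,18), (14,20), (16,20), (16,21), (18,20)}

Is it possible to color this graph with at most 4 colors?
Yes, G is 4-colorable

A valid 4-coloring: color 1: [5, 7, 8, 20]; color 2: [2, 3, 11, 21]; color 3: [0, 14, 16, 18].
(χ(G) = 3 ≤ 4.)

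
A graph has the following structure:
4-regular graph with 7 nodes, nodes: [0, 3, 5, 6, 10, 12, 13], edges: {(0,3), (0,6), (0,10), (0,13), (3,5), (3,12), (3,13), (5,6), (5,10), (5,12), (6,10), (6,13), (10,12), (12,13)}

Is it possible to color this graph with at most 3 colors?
Suppose a proper 3-coloring c exists. The clique [0, 3, 13] takes 3 distinct colors; by symmetry let c(0) = 1, c(3) = 2, c(13) = 3.
- Vertex 6: neighbors [0, 13] already have colors [1, 3] ⇒ c(6) = 2.
- Vertex 10: neighbors [0, 6] already have colors [1, 2] ⇒ c(10) = 3.
- Vertex 5: neighbors [3, 10] already have colors [2, 3] ⇒ c(5) = 1.
- Vertex 12: neighbors [5, 3, 10] already have colors [1, 2, 3] — all 3 colors blocked. Contradiction.
The forced assignments end in a contradiction, so G has no proper 3-coloring (χ ≥ 4).

No, G is not 3-colorable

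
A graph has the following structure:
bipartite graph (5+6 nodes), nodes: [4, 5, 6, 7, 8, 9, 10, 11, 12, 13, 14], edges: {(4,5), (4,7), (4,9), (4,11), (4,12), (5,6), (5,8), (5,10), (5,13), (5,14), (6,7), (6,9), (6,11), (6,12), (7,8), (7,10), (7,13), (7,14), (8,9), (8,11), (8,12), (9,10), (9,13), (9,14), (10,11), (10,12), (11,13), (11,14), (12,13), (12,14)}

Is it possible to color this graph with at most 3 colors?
Yes, G is 3-colorable

A valid 3-coloring: color 1: [5, 7, 9, 11, 12]; color 2: [4, 6, 8, 10, 13, 14].
(χ(G) = 2 ≤ 3.)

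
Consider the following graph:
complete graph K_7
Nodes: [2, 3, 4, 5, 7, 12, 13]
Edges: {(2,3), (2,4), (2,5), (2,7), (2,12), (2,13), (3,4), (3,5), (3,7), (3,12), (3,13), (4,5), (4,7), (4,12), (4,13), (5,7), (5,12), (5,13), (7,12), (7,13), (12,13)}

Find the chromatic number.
χ(G) = 7

Clique number ω(G) = 7 (lower bound: χ ≥ ω).
The clique on [2, 3, 4, 5, 7, 12, 13] has size 7, forcing χ ≥ 7, and the coloring below uses 7 colors, so χ(G) = 7.
A valid 7-coloring: color 1: [5]; color 2: [12]; color 3: [7]; color 4: [3]; color 5: [13]; color 6: [4]; color 7: [2].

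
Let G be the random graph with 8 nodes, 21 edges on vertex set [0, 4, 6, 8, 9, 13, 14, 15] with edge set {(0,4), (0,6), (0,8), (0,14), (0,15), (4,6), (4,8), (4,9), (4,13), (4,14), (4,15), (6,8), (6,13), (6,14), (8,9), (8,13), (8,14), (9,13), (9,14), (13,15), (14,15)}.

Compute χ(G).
Clique number ω(G) = 5 (lower bound: χ ≥ ω).
The clique on [0, 4, 6, 8, 14] has size 5, forcing χ ≥ 5, and the coloring below uses 5 colors, so χ(G) = 5.
A valid 5-coloring: color 1: [4]; color 2: [8, 15]; color 3: [13, 14]; color 4: [0, 9]; color 5: [6].

χ(G) = 5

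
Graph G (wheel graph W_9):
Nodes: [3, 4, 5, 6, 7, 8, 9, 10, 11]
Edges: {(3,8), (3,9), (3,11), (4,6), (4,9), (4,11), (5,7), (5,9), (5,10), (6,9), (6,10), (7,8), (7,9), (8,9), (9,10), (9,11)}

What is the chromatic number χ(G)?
Clique number ω(G) = 3 (lower bound: χ ≥ ω).
The clique on [3, 8, 9] has size 3, forcing χ ≥ 3, and the coloring below uses 3 colors, so χ(G) = 3.
A valid 3-coloring: color 1: [9]; color 2: [5, 6, 8, 11]; color 3: [3, 4, 7, 10].

χ(G) = 3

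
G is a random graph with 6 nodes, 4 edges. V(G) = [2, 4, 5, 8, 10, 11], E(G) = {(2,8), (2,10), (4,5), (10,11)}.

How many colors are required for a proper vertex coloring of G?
Clique number ω(G) = 2 (lower bound: χ ≥ ω).
The graph is bipartite (no odd cycle), so 2 colors suffice: χ(G) = 2.
A valid 2-coloring: color 1: [2, 4, 11]; color 2: [5, 8, 10].

χ(G) = 2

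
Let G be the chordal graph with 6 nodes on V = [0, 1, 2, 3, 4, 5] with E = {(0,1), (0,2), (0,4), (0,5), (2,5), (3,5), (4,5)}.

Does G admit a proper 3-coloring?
Yes, G is 3-colorable

A valid 3-coloring: color 1: [0, 3]; color 2: [1, 5]; color 3: [2, 4].
(χ(G) = 3 ≤ 3.)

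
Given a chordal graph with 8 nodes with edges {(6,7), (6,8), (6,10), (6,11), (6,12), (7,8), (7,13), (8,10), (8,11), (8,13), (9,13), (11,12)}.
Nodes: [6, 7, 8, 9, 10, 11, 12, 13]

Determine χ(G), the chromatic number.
Clique number ω(G) = 3 (lower bound: χ ≥ ω).
The clique on [7, 8, 13] has size 3, forcing χ ≥ 3, and the coloring below uses 3 colors, so χ(G) = 3.
A valid 3-coloring: color 1: [8, 9, 12]; color 2: [6, 13]; color 3: [7, 10, 11].

χ(G) = 3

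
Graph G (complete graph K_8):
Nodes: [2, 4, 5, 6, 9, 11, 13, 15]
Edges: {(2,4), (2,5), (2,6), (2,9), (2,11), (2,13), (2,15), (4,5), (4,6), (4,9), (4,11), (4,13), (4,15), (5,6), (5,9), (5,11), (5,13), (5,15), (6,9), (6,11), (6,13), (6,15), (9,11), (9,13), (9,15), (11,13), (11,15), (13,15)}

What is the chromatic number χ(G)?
χ(G) = 8

Clique number ω(G) = 8 (lower bound: χ ≥ ω).
The clique on [2, 4, 5, 6, 9, 11, 13, 15] has size 8, forcing χ ≥ 8, and the coloring below uses 8 colors, so χ(G) = 8.
A valid 8-coloring: color 1: [5]; color 2: [13]; color 3: [4]; color 4: [15]; color 5: [2]; color 6: [11]; color 7: [6]; color 8: [9].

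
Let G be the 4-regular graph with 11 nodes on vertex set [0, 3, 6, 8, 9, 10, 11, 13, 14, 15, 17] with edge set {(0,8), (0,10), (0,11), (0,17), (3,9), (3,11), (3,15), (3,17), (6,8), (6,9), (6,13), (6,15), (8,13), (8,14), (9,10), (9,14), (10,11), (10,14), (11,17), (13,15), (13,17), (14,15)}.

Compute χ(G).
χ(G) = 3

Clique number ω(G) = 3 (lower bound: χ ≥ ω).
The clique on [0, 11, 17] has size 3, forcing χ ≥ 3, and the coloring below uses 3 colors, so χ(G) = 3.
A valid 3-coloring: color 1: [9, 11, 13]; color 2: [0, 3, 6, 14]; color 3: [8, 10, 15, 17].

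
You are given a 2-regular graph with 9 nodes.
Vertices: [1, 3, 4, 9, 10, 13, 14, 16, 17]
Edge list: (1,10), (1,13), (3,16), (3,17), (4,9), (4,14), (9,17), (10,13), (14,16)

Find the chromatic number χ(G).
Clique number ω(G) = 3 (lower bound: χ ≥ ω).
The clique on [1, 10, 13] has size 3, forcing χ ≥ 3, and the coloring below uses 3 colors, so χ(G) = 3.
A valid 3-coloring: color 1: [1, 3, 9, 14]; color 2: [4, 13, 16, 17]; color 3: [10].

χ(G) = 3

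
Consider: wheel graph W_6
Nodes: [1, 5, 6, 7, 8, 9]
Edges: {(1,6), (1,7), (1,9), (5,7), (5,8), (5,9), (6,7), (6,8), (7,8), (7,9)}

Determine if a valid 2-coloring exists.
The clique on vertices [5, 7, 8] has size 3 > 2, so it alone needs 3 colors.

No, G is not 2-colorable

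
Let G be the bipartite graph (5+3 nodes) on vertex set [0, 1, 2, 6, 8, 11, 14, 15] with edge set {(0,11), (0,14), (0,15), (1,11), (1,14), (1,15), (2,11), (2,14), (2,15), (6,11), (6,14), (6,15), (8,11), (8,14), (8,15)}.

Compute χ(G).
Clique number ω(G) = 2 (lower bound: χ ≥ ω).
The graph is bipartite (no odd cycle), so 2 colors suffice: χ(G) = 2.
A valid 2-coloring: color 1: [11, 14, 15]; color 2: [0, 1, 2, 6, 8].

χ(G) = 2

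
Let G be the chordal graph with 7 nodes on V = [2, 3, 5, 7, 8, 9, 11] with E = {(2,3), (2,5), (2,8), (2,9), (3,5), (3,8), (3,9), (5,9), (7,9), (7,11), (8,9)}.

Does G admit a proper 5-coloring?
A valid 5-coloring: color 1: [9, 11]; color 2: [2, 7]; color 3: [3]; color 4: [5, 8].
(χ(G) = 4 ≤ 5.)

Yes, G is 5-colorable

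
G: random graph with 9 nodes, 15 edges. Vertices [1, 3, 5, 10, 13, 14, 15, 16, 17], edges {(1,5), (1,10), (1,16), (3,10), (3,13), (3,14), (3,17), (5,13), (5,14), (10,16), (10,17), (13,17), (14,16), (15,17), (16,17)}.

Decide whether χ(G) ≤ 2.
The clique on vertices [1, 10, 16] has size 3 > 2, so it alone needs 3 colors.

No, G is not 2-colorable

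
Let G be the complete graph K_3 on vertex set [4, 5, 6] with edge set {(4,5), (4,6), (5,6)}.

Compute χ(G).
χ(G) = 3

Clique number ω(G) = 3 (lower bound: χ ≥ ω).
The clique on [4, 5, 6] has size 3, forcing χ ≥ 3, and the coloring below uses 3 colors, so χ(G) = 3.
A valid 3-coloring: color 1: [4]; color 2: [6]; color 3: [5].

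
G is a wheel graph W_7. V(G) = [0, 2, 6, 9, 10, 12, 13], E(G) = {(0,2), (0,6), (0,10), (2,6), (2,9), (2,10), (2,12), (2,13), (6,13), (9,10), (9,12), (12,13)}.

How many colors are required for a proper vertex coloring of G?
χ(G) = 3

Clique number ω(G) = 3 (lower bound: χ ≥ ω).
The clique on [0, 2, 10] has size 3, forcing χ ≥ 3, and the coloring below uses 3 colors, so χ(G) = 3.
A valid 3-coloring: color 1: [2]; color 2: [0, 9, 13]; color 3: [6, 10, 12].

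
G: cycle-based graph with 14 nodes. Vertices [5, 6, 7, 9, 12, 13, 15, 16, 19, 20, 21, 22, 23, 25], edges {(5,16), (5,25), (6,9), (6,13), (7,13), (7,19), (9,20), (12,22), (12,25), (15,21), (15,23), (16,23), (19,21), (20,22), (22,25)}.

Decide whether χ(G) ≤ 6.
A valid 6-coloring: color 1: [5, 9, 13, 21, 22, 23]; color 2: [6, 15, 16, 19, 20, 25]; color 3: [7, 12].
(χ(G) = 3 ≤ 6.)

Yes, G is 6-colorable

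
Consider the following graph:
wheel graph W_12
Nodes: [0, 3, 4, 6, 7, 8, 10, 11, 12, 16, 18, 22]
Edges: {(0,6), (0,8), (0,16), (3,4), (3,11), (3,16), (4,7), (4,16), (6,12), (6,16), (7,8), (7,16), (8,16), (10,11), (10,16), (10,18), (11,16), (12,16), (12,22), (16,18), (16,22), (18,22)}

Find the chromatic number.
Clique number ω(G) = 3 (lower bound: χ ≥ ω).
Odd cycle [6, 12, 22, 18, 10, 11, 3, 4, 7, 8, 0] needs 3 colors (χ ≥ 3).
Vertex 16 is adjacent to every vertex of [0, 3, 4, 6, 7, 8, 10, 11, 12, 18, 22], which already need 3 colors among themselves, so 16 needs a new color (χ ≥ 4).
The coloring below uses 4 colors, so χ(G) = 4.
A valid 4-coloring: color 1: [16]; color 2: [3, 6, 8, 10, 22]; color 3: [0, 4, 11, 12, 18]; color 4: [7].

χ(G) = 4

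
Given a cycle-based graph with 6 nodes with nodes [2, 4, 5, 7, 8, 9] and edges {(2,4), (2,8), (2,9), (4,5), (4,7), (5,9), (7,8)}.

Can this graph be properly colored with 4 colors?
A valid 4-coloring: color 1: [4, 8, 9]; color 2: [2, 5, 7].
(χ(G) = 2 ≤ 4.)

Yes, G is 4-colorable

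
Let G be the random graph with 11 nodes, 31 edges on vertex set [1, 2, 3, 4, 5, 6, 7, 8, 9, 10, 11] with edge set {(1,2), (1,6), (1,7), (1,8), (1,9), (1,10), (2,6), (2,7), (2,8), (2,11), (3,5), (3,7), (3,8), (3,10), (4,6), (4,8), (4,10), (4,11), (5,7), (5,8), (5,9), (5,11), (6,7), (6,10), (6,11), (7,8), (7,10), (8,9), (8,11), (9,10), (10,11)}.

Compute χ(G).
χ(G) = 4

Clique number ω(G) = 4 (lower bound: χ ≥ ω).
The clique on [1, 2, 7, 8] has size 4, forcing χ ≥ 4, and the coloring below uses 4 colors, so χ(G) = 4.
A valid 4-coloring: color 1: [6, 8]; color 2: [7, 9, 11]; color 3: [1, 3, 4]; color 4: [2, 5, 10].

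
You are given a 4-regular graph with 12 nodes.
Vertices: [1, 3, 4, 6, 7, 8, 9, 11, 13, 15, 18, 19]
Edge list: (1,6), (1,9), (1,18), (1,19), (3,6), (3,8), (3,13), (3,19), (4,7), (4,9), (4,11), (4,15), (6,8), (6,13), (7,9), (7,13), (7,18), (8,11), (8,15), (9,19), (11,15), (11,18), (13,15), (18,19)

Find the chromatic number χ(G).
χ(G) = 3

Clique number ω(G) = 3 (lower bound: χ ≥ ω).
The clique on [1, 9, 19] has size 3, forcing χ ≥ 3, and the coloring below uses 3 colors, so χ(G) = 3.
A valid 3-coloring: color 1: [1, 4, 8, 13]; color 2: [3, 9, 15, 18]; color 3: [6, 7, 11, 19].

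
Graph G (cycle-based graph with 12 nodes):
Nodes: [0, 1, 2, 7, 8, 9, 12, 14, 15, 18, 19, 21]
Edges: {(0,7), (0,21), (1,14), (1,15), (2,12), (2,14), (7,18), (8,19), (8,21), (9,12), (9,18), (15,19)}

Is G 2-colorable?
Yes, G is 2-colorable

A valid 2-coloring: color 1: [0, 8, 12, 14, 15, 18]; color 2: [1, 2, 7, 9, 19, 21].
(χ(G) = 2 ≤ 2.)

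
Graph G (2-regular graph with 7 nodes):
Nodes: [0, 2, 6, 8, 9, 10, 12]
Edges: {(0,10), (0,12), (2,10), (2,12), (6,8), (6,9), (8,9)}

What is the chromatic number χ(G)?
χ(G) = 3

Clique number ω(G) = 3 (lower bound: χ ≥ ω).
The clique on [6, 8, 9] has size 3, forcing χ ≥ 3, and the coloring below uses 3 colors, so χ(G) = 3.
A valid 3-coloring: color 1: [6, 10, 12]; color 2: [0, 2, 8]; color 3: [9].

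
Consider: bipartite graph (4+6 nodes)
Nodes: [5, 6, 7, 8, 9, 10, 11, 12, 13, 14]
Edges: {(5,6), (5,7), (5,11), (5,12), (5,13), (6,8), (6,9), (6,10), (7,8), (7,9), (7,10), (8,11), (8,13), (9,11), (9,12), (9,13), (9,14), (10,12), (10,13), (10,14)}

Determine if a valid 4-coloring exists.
A valid 4-coloring: color 1: [5, 8, 9, 10]; color 2: [6, 7, 11, 12, 13, 14].
(χ(G) = 2 ≤ 4.)

Yes, G is 4-colorable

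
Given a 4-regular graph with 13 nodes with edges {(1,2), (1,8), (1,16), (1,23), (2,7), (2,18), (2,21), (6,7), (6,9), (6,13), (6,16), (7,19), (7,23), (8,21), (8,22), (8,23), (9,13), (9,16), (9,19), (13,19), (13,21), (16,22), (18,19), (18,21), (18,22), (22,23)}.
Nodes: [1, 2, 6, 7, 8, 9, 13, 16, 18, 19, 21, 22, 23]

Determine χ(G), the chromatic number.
χ(G) = 3

Clique number ω(G) = 3 (lower bound: χ ≥ ω).
The clique on [1, 8, 23] has size 3, forcing χ ≥ 3, and the coloring below uses 3 colors, so χ(G) = 3.
A valid 3-coloring: color 1: [7, 8, 13, 16, 18]; color 2: [1, 9, 21, 22]; color 3: [2, 6, 19, 23].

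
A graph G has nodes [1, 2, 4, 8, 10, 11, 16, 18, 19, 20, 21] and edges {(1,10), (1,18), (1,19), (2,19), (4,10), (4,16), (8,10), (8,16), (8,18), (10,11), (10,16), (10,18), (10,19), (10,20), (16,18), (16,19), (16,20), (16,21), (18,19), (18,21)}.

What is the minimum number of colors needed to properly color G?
Clique number ω(G) = 4 (lower bound: χ ≥ ω).
The clique on [8, 10, 16, 18] has size 4, forcing χ ≥ 4, and the coloring below uses 4 colors, so χ(G) = 4.
A valid 4-coloring: color 1: [2, 10, 21]; color 2: [1, 11, 16]; color 3: [4, 18, 20]; color 4: [8, 19].

χ(G) = 4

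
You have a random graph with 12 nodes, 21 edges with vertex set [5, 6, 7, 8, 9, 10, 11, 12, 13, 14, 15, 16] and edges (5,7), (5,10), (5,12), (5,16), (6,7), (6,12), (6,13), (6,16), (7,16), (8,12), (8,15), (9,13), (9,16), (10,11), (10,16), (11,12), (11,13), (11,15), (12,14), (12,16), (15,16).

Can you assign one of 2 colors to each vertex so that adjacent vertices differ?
No, G is not 2-colorable

The clique on vertices [5, 10, 16] has size 3 > 2, so it alone needs 3 colors.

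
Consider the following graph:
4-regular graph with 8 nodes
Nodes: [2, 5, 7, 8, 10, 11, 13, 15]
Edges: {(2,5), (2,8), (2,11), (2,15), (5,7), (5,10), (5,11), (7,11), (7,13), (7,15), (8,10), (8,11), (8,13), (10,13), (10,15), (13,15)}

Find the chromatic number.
Clique number ω(G) = 3 (lower bound: χ ≥ ω).
The clique on [2, 8, 11] has size 3, forcing χ ≥ 3, and the coloring below uses 3 colors, so χ(G) = 3.
A valid 3-coloring: color 1: [5, 8, 15]; color 2: [2, 7, 10]; color 3: [11, 13].

χ(G) = 3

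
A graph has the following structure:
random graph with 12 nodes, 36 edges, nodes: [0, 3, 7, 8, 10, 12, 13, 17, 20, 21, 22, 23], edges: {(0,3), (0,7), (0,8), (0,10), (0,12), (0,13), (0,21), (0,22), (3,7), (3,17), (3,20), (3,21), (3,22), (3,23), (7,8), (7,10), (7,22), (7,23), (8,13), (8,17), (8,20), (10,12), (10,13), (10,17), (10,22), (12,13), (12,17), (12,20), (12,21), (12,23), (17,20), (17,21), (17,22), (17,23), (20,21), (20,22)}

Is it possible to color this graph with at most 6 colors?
A valid 6-coloring: color 1: [0, 17]; color 2: [3, 8, 10]; color 3: [12, 22]; color 4: [7, 13, 20]; color 5: [21, 23].
(χ(G) = 5 ≤ 6.)

Yes, G is 6-colorable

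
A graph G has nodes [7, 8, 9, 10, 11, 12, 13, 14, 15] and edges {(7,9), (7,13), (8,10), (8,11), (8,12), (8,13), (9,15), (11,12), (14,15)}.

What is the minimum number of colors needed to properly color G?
χ(G) = 3

Clique number ω(G) = 3 (lower bound: χ ≥ ω).
The clique on [8, 11, 12] has size 3, forcing χ ≥ 3, and the coloring below uses 3 colors, so χ(G) = 3.
A valid 3-coloring: color 1: [7, 8, 15]; color 2: [9, 10, 11, 13, 14]; color 3: [12].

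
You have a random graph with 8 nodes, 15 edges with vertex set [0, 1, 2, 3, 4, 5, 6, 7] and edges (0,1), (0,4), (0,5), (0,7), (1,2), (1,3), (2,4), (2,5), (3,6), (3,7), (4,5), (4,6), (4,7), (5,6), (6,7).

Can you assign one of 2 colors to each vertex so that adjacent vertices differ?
No, G is not 2-colorable

The clique on vertices [3, 6, 7] has size 3 > 2, so it alone needs 3 colors.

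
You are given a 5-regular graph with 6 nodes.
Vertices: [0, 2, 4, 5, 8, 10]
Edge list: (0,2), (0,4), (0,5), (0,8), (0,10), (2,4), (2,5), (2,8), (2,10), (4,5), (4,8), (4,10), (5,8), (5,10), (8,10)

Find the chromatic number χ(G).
Clique number ω(G) = 6 (lower bound: χ ≥ ω).
The clique on [0, 2, 4, 5, 8, 10] has size 6, forcing χ ≥ 6, and the coloring below uses 6 colors, so χ(G) = 6.
A valid 6-coloring: color 1: [0]; color 2: [5]; color 3: [10]; color 4: [8]; color 5: [4]; color 6: [2].

χ(G) = 6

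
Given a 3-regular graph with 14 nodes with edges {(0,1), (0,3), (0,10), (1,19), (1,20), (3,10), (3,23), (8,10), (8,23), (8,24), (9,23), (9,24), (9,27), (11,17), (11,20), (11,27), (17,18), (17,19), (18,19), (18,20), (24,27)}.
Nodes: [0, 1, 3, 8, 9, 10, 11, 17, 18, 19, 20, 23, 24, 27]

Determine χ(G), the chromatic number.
Clique number ω(G) = 3 (lower bound: χ ≥ ω).
The clique on [0, 3, 10] has size 3, forcing χ ≥ 3, and the coloring below uses 3 colors, so χ(G) = 3.
A valid 3-coloring: color 1: [0, 19, 20, 23, 24]; color 2: [1, 3, 8, 17, 27]; color 3: [9, 10, 11, 18].

χ(G) = 3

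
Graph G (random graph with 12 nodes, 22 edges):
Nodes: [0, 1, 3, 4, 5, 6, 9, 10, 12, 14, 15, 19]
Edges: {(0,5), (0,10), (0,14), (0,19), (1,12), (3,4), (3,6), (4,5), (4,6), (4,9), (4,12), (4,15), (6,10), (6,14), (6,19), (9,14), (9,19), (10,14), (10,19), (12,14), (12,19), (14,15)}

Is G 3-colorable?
Yes, G is 3-colorable

A valid 3-coloring: color 1: [1, 4, 14, 19]; color 2: [0, 6, 9, 12, 15]; color 3: [3, 5, 10].
(χ(G) = 3 ≤ 3.)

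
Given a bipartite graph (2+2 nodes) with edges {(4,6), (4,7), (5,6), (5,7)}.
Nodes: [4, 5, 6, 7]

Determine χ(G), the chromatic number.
χ(G) = 2

Clique number ω(G) = 2 (lower bound: χ ≥ ω).
The graph is bipartite (no odd cycle), so 2 colors suffice: χ(G) = 2.
A valid 2-coloring: color 1: [4, 5]; color 2: [6, 7].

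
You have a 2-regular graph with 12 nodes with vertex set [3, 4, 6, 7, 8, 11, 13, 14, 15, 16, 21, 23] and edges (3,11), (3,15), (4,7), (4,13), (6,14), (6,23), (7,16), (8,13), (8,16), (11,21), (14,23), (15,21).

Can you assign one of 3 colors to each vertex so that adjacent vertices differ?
A valid 3-coloring: color 1: [3, 4, 8, 21, 23]; color 2: [6, 11, 13, 15, 16]; color 3: [7, 14].
(χ(G) = 3 ≤ 3.)

Yes, G is 3-colorable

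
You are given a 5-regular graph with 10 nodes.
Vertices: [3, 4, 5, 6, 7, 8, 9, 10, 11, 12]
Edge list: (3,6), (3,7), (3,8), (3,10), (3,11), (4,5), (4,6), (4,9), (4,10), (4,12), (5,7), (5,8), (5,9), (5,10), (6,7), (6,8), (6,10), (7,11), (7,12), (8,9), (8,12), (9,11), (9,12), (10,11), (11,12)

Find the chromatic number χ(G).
Clique number ω(G) = 3 (lower bound: χ ≥ ω).
Suppose a proper 3-coloring c exists. The clique [3, 6, 7] takes 3 distinct colors; by symmetry let c(3) = 1, c(6) = 2, c(7) = 3.
- Vertex 8: neighbors [3, 6] already have colors [1, 2] ⇒ c(8) = 3.
- Vertex 10: neighbors [3, 6] already have colors [1, 2] ⇒ c(10) = 3.
- Vertex 4: neighbors [6, 10] already have colors [2, 3] ⇒ c(4) = 1.
- Vertex 9: neighbors [4, 8] already have colors [1, 3] ⇒ c(9) = 2.
- Vertex 11: neighbors [3, 9, 7] already have colors [1, 2, 3] — all 3 colors blocked. Contradiction.
The forced assignments end in a contradiction, so G has no proper 3-coloring (χ ≥ 4).
The coloring below uses 4 colors, so χ(G) = 4.
A valid 4-coloring: color 1: [7, 9, 10]; color 2: [3, 5, 12]; color 3: [4, 8, 11]; color 4: [6].

χ(G) = 4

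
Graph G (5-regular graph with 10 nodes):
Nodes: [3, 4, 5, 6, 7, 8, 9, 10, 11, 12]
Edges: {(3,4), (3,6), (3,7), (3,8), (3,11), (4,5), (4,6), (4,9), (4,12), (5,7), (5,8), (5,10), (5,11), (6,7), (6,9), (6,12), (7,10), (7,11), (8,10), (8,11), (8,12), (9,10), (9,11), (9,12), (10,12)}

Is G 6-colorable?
Yes, G is 6-colorable

A valid 6-coloring: color 1: [6, 10, 11]; color 2: [3, 5, 12]; color 3: [4, 7, 8]; color 4: [9].
(χ(G) = 4 ≤ 6.)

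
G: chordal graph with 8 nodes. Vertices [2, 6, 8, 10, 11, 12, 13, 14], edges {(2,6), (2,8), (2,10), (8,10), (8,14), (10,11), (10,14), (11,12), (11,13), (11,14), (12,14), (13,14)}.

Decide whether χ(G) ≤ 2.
The clique on vertices [2, 8, 10] has size 3 > 2, so it alone needs 3 colors.

No, G is not 2-colorable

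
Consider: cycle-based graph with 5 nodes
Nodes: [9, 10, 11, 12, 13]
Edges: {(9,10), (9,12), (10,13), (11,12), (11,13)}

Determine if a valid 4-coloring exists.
A valid 4-coloring: color 1: [10, 12]; color 2: [9, 13]; color 3: [11].
(χ(G) = 3 ≤ 4.)

Yes, G is 4-colorable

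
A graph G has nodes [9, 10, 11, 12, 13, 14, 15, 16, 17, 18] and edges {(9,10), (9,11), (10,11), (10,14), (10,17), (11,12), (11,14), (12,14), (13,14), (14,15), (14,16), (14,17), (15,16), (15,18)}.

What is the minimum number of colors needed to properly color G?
Clique number ω(G) = 3 (lower bound: χ ≥ ω).
The clique on [9, 10, 11] has size 3, forcing χ ≥ 3, and the coloring below uses 3 colors, so χ(G) = 3.
A valid 3-coloring: color 1: [9, 14, 18]; color 2: [10, 12, 13, 15]; color 3: [11, 16, 17].

χ(G) = 3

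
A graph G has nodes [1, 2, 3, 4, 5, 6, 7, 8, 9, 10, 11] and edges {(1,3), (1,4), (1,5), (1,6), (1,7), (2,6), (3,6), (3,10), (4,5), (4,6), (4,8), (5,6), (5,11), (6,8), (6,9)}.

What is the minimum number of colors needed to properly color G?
χ(G) = 4

Clique number ω(G) = 4 (lower bound: χ ≥ ω).
The clique on [1, 4, 5, 6] has size 4, forcing χ ≥ 4, and the coloring below uses 4 colors, so χ(G) = 4.
A valid 4-coloring: color 1: [6, 7, 10, 11]; color 2: [1, 2, 8, 9]; color 3: [3, 4]; color 4: [5].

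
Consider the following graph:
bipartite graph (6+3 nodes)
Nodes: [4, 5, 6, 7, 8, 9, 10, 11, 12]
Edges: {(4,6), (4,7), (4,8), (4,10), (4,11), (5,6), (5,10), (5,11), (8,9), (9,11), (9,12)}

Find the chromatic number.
Clique number ω(G) = 2 (lower bound: χ ≥ ω).
The graph is bipartite (no odd cycle), so 2 colors suffice: χ(G) = 2.
A valid 2-coloring: color 1: [4, 5, 9]; color 2: [6, 7, 8, 10, 11, 12].

χ(G) = 2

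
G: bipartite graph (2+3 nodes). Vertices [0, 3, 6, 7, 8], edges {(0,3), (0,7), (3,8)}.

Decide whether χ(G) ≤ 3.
Yes, G is 3-colorable

A valid 3-coloring: color 1: [0, 6, 8]; color 2: [3, 7].
(χ(G) = 2 ≤ 3.)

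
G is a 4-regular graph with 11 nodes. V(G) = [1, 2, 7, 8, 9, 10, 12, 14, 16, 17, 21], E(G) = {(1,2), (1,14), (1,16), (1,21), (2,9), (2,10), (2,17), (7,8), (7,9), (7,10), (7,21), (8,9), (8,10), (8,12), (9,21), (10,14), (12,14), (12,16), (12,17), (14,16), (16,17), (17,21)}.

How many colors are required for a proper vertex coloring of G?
Clique number ω(G) = 3 (lower bound: χ ≥ ω).
The clique on [1, 14, 16] has size 3, forcing χ ≥ 3, and the coloring below uses 3 colors, so χ(G) = 3.
A valid 3-coloring: color 1: [1, 9, 10, 12]; color 2: [7, 14, 17]; color 3: [2, 8, 16, 21].

χ(G) = 3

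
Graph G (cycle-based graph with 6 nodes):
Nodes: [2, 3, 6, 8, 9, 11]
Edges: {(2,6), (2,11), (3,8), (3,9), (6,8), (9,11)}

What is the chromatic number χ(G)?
χ(G) = 2

Clique number ω(G) = 2 (lower bound: χ ≥ ω).
The graph is bipartite (no odd cycle), so 2 colors suffice: χ(G) = 2.
A valid 2-coloring: color 1: [3, 6, 11]; color 2: [2, 8, 9].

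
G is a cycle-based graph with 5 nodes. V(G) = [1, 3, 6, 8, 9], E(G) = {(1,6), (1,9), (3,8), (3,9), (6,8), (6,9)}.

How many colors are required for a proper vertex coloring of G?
Clique number ω(G) = 3 (lower bound: χ ≥ ω).
The clique on [1, 6, 9] has size 3, forcing χ ≥ 3, and the coloring below uses 3 colors, so χ(G) = 3.
A valid 3-coloring: color 1: [3, 6]; color 2: [8, 9]; color 3: [1].

χ(G) = 3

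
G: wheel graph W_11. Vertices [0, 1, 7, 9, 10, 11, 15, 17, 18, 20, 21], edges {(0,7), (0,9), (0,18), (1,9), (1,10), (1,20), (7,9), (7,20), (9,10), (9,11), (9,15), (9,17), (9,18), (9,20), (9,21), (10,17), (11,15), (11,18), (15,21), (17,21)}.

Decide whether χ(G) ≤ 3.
Yes, G is 3-colorable

A valid 3-coloring: color 1: [9]; color 2: [1, 7, 15, 17, 18]; color 3: [0, 10, 11, 20, 21].
(χ(G) = 3 ≤ 3.)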